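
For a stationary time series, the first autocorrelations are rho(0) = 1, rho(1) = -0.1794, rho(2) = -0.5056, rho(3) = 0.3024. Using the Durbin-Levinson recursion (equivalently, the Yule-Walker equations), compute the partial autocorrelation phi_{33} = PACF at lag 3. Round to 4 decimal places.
\phi_{33} = 0.0921

The PACF at lag k is phi_{kk}, the last component of the solution
to the Yule-Walker system G_k phi = r_k where
  (G_k)_{ij} = rho(|i - j|), (r_k)_i = rho(i), i,j = 1..k.
Equivalently, Durbin-Levinson gives phi_{kk} iteratively:
  phi_{11} = rho(1)
  phi_{kk} = [rho(k) - sum_{j=1..k-1} phi_{k-1,j} rho(k-j)]
            / [1 - sum_{j=1..k-1} phi_{k-1,j} rho(j)],
  phi_{k,j} = phi_{k-1,j} - phi_{kk} phi_{k-1,k-j},  j = 1..k-1.
Step k = 1:
  phi_11 = rho(1) = -0.1794.
Step k = 2:
  phi_22 = [rho(2) - phi_11 rho(1)] / [1 - phi_11 rho(1)] = [-0.5056 - (-0.1794)(-0.1794)] / [1 - (-0.1794)(-0.1794)]
         = -0.53778436 / 0.96781564 = -0.555668.
  Update: phi_21 = phi_11 - phi_22 phi_11 = -0.1794 - (-0.555668)(-0.1794) = -0.279087.
Step k = 3:
  phi_33 = [rho(3) - phi_21 rho(2) - phi_22 rho(1)] / [1 - phi_21 rho(1) - phi_22 rho(2)]
    numerator   = 0.3024 - (-0.279087)(-0.5056) - (-0.555668)(-0.1794) = 0.0616068
    denominator = 1 - (-0.279087)(-0.1794) - (-0.555668)(-0.5056) = 0.66898598
  phi_33 = 0.0616068 / 0.66898598 = 0.0921.
Therefore phi_{33} = 0.0921.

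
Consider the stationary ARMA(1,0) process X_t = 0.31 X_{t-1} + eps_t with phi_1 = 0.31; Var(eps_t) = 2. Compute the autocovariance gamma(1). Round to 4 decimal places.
\gamma(1) = 0.6859

Multiply the model equation by X_{t-k} and take expectations. With theta_0 = psi_0 = 1 and psi_j the MA(infinity) weights, this gives
  gamma(k) - sum_i phi_i gamma(k-i) = c_k,
  c_k = sigma^2 * sum_{j=k..q} theta_j psi_{j-k}   (c_k = 0 for k > q),
using gamma(-m) = gamma(m).
Pure AR (q = 0): c_0 = sigma^2 = 2, c_k = 0 for k >= 1.
Equations for k = 0 and k = 1 (AR order 1):
  gamma(0) = phi_1 gamma(1) + c_0
  gamma(1) = phi_1 gamma(0) + c_1
Substituting the second into the first: gamma(0) (1 - phi_1^2) = c_0 + phi_1 c_1, so
  gamma(0) = c_0 / (1 - phi_1^2) = 2 / (1 - (0.31)^2) = 2 / 0.9039 = 2.212634.
  gamma(1) = phi_1 gamma(0) = (0.31)(2.212634) = 0.685917.
Therefore gamma(1) = 0.6859 (to 4 decimal places).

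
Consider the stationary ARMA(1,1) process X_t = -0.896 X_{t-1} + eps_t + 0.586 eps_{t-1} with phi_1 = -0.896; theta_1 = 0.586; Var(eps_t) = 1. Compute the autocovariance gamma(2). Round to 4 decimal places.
\gamma(2) = 0.6690

Multiply the model equation by X_{t-k} and take expectations. With theta_0 = psi_0 = 1 and psi_j the MA(infinity) weights, this gives
  gamma(k) - sum_i phi_i gamma(k-i) = c_k,
  c_k = sigma^2 * sum_{j=k..q} theta_j psi_{j-k}   (c_k = 0 for k > q),
using gamma(-m) = gamma(m).
psi-weights needed (psi_j = theta_j + sum_i phi_i psi_{j-i}):
  psi_1 = theta_1 + phi_1 = 0.586 + (-0.896) = -0.31
Right-hand sides:
  c_0 = sigma^2 (1 + theta_1 psi_1) = 1 * (1 + (0.586)(-0.31)) = 1 * 0.81834 = 0.81834
  c_1 = sigma^2 theta_1 = 1 * (0.586) = 0.586
  c_2 = 0
Equations for k = 0 and k = 1 (AR order 1):
  gamma(0) = phi_1 gamma(1) + c_0
  gamma(1) = phi_1 gamma(0) + c_1
Substituting the second into the first: gamma(0) (1 - phi_1^2) = c_0 + phi_1 c_1, so
  gamma(0) = (c_0 + phi_1 c_1) / (1 - phi_1^2) = (0.81834 + (-0.896)(0.586)) / (1 - (-0.896)^2) = 0.293284 / 0.197184 = 1.487362.
  gamma(1) = phi_1 gamma(0) + c_1 = (-0.896)(1.487362) + (0.586) = -0.746676.
For k = 2 (> q): gamma(2) = phi_1 gamma(1) = (-0.896)(-0.746676) = 0.669022.
Therefore gamma(2) = 0.6690 (to 4 decimal places).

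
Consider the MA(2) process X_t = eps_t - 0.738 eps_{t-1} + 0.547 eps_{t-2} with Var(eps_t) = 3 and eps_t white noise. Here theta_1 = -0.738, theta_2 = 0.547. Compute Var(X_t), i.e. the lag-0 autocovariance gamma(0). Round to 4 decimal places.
\gamma(0) = 5.5316

For an MA(q) process X_t = eps_t + sum_i theta_i eps_{t-i} with
Var(eps_t) = sigma^2, the variance is
  gamma(0) = sigma^2 * (1 + sum_i theta_i^2).
  sum_i theta_i^2 = (-0.738)^2 + (0.547)^2 = 0.544644 + 0.299209 = 0.843853.
  gamma(0) = 3 * (1 + 0.843853) = 3 * 1.843853 = 5.531559, which rounds to 5.5316.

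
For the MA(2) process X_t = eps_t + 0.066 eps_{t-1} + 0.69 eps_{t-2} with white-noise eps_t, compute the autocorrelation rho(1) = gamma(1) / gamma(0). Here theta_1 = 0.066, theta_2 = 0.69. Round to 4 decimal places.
\rho(1) = 0.0753

For an MA(q) process with theta_0 = 1, the autocovariance is
  gamma(k) = sigma^2 * sum_{i=0..q-k} theta_i * theta_{i+k},
and rho(k) = gamma(k) / gamma(0). Sigma^2 cancels.
  numerator   = (1)*(0.066) + (0.066)*(0.69) = 0.11154.
  denominator = (1)^2 + (0.066)^2 + (0.69)^2 = 1.480456.
  rho(1) = 0.11154 / 1.480456 = 0.0753.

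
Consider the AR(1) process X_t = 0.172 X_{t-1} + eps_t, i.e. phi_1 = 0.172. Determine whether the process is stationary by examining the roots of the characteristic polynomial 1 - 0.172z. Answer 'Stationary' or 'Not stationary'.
\text{Stationary}

The AR(p) characteristic polynomial is P(z) = 1 - 0.172z.
Stationarity requires all roots to lie outside the unit circle, i.e. |z| > 1 for every root.
This is linear in z: 1 + (-0.172) z = 0  =>  z = -1/(-0.172) = 5.813953,  |z| = 5.813953.
Moduli of all roots: 5.8140.
All moduli strictly greater than 1? Yes.
Verdict: Stationary.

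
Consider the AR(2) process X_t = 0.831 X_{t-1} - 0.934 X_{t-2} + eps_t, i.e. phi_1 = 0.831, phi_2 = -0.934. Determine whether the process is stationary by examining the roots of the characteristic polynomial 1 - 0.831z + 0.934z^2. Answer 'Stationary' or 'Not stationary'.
\text{Stationary}

The AR(p) characteristic polynomial is P(z) = 1 - 0.831z + 0.934z^2.
Stationarity requires all roots to lie outside the unit circle, i.e. |z| > 1 for every root.
Set 1 + (-0.831) z + (0.934) z^2 = 0, i.e. a z^2 + b z + c = 0 with a = 0.934, b = -0.831, c = 1.
Discriminant D = b^2 - 4ac = (-0.831)^2 - 4*(0.934)*1 = 0.690561 - (3.736) = -3.045439.
D < 0, so the roots are the complex-conjugate pair z = (-b +/- i sqrt(-D)) / (2a) = 0.4449 +/- 0.9342i.
For a conjugate pair |z|^2 = z * conj(z) = (product of roots) = c/a = 1/(0.934) = 1.070664, so |z| = sqrt(1.070664) = 1.0347 for both roots.
Moduli of all roots: 1.0347, 1.0347.
All moduli strictly greater than 1? Yes.
Verdict: Stationary.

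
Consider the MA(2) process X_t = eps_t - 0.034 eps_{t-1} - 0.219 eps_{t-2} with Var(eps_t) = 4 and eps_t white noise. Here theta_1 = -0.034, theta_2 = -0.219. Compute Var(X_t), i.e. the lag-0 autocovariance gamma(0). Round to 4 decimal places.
\gamma(0) = 4.1965

For an MA(q) process X_t = eps_t + sum_i theta_i eps_{t-i} with
Var(eps_t) = sigma^2, the variance is
  gamma(0) = sigma^2 * (1 + sum_i theta_i^2).
  sum_i theta_i^2 = (-0.034)^2 + (-0.219)^2 = 0.001156 + 0.047961 = 0.049117.
  gamma(0) = 4 * (1 + 0.049117) = 4 * 1.049117 = 4.196468, which rounds to 4.1965.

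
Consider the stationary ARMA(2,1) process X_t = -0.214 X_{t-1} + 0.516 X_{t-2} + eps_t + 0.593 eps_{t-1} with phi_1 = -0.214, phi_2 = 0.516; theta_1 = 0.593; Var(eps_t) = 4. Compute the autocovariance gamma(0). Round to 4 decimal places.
\gamma(0) = 5.6057

Multiply the model equation by X_{t-k} and take expectations. With theta_0 = psi_0 = 1 and psi_j the MA(infinity) weights, this gives
  gamma(k) - sum_i phi_i gamma(k-i) = c_k,
  c_k = sigma^2 * sum_{j=k..q} theta_j psi_{j-k}   (c_k = 0 for k > q),
using gamma(-m) = gamma(m).
psi-weights needed (psi_j = theta_j + sum_i phi_i psi_{j-i}):
  psi_1 = theta_1 + phi_1 = 0.593 + (-0.214) = 0.379
Right-hand sides:
  c_0 = sigma^2 (1 + theta_1 psi_1) = 4 * (1 + (0.593)(0.379)) = 4 * 1.224747 = 4.898988
  c_1 = sigma^2 theta_1 = 4 * (0.593) = 2.372
  c_2 = 0
Equations for k = 0, 1, 2 (AR order 2, c_2 = 0):
  (E0) gamma(0) = phi_1 gamma(1) + phi_2 gamma(2) + c_0
  (E1) gamma(1) = phi_1 gamma(0) + phi_2 gamma(1) + c_1
  (E2) gamma(2) = phi_1 gamma(1) + phi_2 gamma(0)
From (E1): gamma(1) = A gamma(0) + B with
  A = phi_1 / (1 - phi_2) = -0.214 / 0.484 = -0.442149,   B = c_1 / (1 - phi_2) = 2.372 / 0.484 = 4.900826.
Insert (E2) into (E0): gamma(0) (1 - phi_2^2) = phi_1 (1 + phi_2) gamma(1) + c_0.
  phi_1 (1 + phi_2) = (-0.214)(1.516) = -0.324424,   1 - phi_2^2 = 0.733744.
Replace gamma(1) by A gamma(0) + B and collect gamma(0):
  gamma(0) [0.733744 - (-0.324424)(-0.442149)] = (-0.324424)(4.900826) + 4.898988
  gamma(0) * 0.5903 = 3.309042
  gamma(0) = 3.309042 / 0.5903 = 5.605693.
Therefore gamma(0) = 5.6057 (to 4 decimal places).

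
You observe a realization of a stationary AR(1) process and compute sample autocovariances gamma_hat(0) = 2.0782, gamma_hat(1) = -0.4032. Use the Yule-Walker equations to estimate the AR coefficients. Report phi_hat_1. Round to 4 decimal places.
\hat\phi_{1} = -0.1940

The Yule-Walker equations for an AR(p) process read, in matrix form,
  Gamma_p phi = r_p,   with   (Gamma_p)_{ij} = gamma(|i - j|),
                       (r_p)_i = gamma(i),   i,j = 1..p.
Substitute the sample gammas (Toeplitz matrix and right-hand side of size 1):
  Gamma_p = [[2.0782]]
  r_p     = [-0.4032]
With p = 1 this is the single equation gamma(0) phi_1 = gamma(1):
  phi_hat_1 = gamma(1) / gamma(0) = -0.4032 / 2.0782 = -0.1940.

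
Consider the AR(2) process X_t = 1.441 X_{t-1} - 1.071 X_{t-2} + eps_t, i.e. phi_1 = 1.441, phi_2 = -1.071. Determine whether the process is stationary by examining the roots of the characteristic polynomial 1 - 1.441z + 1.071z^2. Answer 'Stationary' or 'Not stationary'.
\text{Not stationary}

The AR(p) characteristic polynomial is P(z) = 1 - 1.441z + 1.071z^2.
Stationarity requires all roots to lie outside the unit circle, i.e. |z| > 1 for every root.
Set 1 + (-1.441) z + (1.071) z^2 = 0, i.e. a z^2 + b z + c = 0 with a = 1.071, b = -1.441, c = 1.
Discriminant D = b^2 - 4ac = (-1.441)^2 - 4*(1.071)*1 = 2.076481 - (4.284) = -2.207519.
D < 0, so the roots are the complex-conjugate pair z = (-b +/- i sqrt(-D)) / (2a) = 0.6727 +/- 0.6936i.
For a conjugate pair |z|^2 = z * conj(z) = (product of roots) = c/a = 1/(1.071) = 0.933707, so |z| = sqrt(0.933707) = 0.9663 for both roots.
Moduli of all roots: 0.9663, 0.9663.
All moduli strictly greater than 1? No.
Verdict: Not stationary.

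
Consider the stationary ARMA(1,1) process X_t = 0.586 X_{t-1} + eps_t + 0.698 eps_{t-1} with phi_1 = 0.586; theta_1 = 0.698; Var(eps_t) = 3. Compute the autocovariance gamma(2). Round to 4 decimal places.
\gamma(2) = 4.8440

Multiply the model equation by X_{t-k} and take expectations. With theta_0 = psi_0 = 1 and psi_j the MA(infinity) weights, this gives
  gamma(k) - sum_i phi_i gamma(k-i) = c_k,
  c_k = sigma^2 * sum_{j=k..q} theta_j psi_{j-k}   (c_k = 0 for k > q),
using gamma(-m) = gamma(m).
psi-weights needed (psi_j = theta_j + sum_i phi_i psi_{j-i}):
  psi_1 = theta_1 + phi_1 = 0.698 + (0.586) = 1.284
Right-hand sides:
  c_0 = sigma^2 (1 + theta_1 psi_1) = 3 * (1 + (0.698)(1.284)) = 3 * 1.896232 = 5.688696
  c_1 = sigma^2 theta_1 = 3 * (0.698) = 2.094
  c_2 = 0
Equations for k = 0 and k = 1 (AR order 1):
  gamma(0) = phi_1 gamma(1) + c_0
  gamma(1) = phi_1 gamma(0) + c_1
Substituting the second into the first: gamma(0) (1 - phi_1^2) = c_0 + phi_1 c_1, so
  gamma(0) = (c_0 + phi_1 c_1) / (1 - phi_1^2) = (5.688696 + (0.586)(2.094)) / (1 - (0.586)^2) = 6.91578 / 0.656604 = 10.53265.
  gamma(1) = phi_1 gamma(0) + c_1 = (0.586)(10.53265) + (2.094) = 8.266133.
For k = 2 (> q): gamma(2) = phi_1 gamma(1) = (0.586)(8.266133) = 4.843954.
Therefore gamma(2) = 4.8440 (to 4 decimal places).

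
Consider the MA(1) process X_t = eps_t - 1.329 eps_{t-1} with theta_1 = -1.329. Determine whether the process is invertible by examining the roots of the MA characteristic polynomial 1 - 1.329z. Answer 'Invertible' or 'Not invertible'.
\text{Not invertible}

The MA(q) characteristic polynomial is P(z) = 1 - 1.329z.
Invertibility requires all roots to lie outside the unit circle, i.e. |z| > 1 for every root.
This is linear in z: 1 + (-1.329) z = 0  =>  z = -1/(-1.329) = 0.752445,  |z| = 0.752445.
Moduli of all roots: 0.7524.
All moduli strictly greater than 1? No.
Verdict: Not invertible.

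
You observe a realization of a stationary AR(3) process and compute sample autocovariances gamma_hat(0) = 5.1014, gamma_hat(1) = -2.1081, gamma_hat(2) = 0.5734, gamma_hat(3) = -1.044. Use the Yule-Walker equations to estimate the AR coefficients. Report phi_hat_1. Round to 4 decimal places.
\hat\phi_{1} = -0.4580

The Yule-Walker equations for an AR(p) process read, in matrix form,
  Gamma_p phi = r_p,   with   (Gamma_p)_{ij} = gamma(|i - j|),
                       (r_p)_i = gamma(i),   i,j = 1..p.
Substitute the sample gammas (Toeplitz matrix and right-hand side of size 3):
  Gamma_p = [[5.1014, -2.1081, 0.5734], [-2.1081, 5.1014, -2.1081], [0.5734, -2.1081, 5.1014]]
  r_p     = [-2.1081, 0.5734, -1.044]
Written out (R1..R3):
  (R1) 5.1014 phi_1 - 2.1081 phi_2 + 0.5734 phi_3 = -2.1081
  (R2) -2.1081 phi_1 + 5.1014 phi_2 - 2.1081 phi_3 = 0.5734
  (R3) 0.5734 phi_1 - 2.1081 phi_2 + 5.1014 phi_3 = -1.044
Gaussian elimination:
  R2 <- R2 - (-2.1081/5.1014) R1 = R2 - (-0.41324) R1:  4.23025 phi_2 - 1.871148 phi_3 = -0.29775
  R3 <- R3 - (0.5734/5.1014) R1 = R3 - (0.112401) R1:  -1.871148 phi_2 + 5.03695 phi_3 = -0.807048
  R3 <- R3 - (-1.871148/4.23025) R2 = R3 - (-0.442326) R2:  4.209292 phi_3 = -0.938751
Back-substitution:
  phi_hat_3 = -0.938751 / 4.209292 = -0.223019
  phi_hat_2 = (-0.29775 - (-1.871148)(-0.223019)) / 4.23025 = -0.169033
  phi_hat_1 = (-2.1081 - (-2.1081)(-0.169033) - (0.5734)(-0.223019)) / 5.1014 = -0.458023
So phi_hat = [-0.4580, -0.1690, -0.2230].
Therefore phi_hat_1 = -0.4580.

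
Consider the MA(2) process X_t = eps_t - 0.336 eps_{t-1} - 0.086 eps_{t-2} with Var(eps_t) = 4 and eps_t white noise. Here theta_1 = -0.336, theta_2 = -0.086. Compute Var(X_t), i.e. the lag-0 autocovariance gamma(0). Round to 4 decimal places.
\gamma(0) = 4.4812

For an MA(q) process X_t = eps_t + sum_i theta_i eps_{t-i} with
Var(eps_t) = sigma^2, the variance is
  gamma(0) = sigma^2 * (1 + sum_i theta_i^2).
  sum_i theta_i^2 = (-0.336)^2 + (-0.086)^2 = 0.112896 + 0.007396 = 0.120292.
  gamma(0) = 4 * (1 + 0.120292) = 4 * 1.120292 = 4.481168, which rounds to 4.4812.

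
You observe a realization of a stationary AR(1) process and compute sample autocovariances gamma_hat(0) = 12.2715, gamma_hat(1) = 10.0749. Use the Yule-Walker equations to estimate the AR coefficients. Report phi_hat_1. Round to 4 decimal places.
\hat\phi_{1} = 0.8210

The Yule-Walker equations for an AR(p) process read, in matrix form,
  Gamma_p phi = r_p,   with   (Gamma_p)_{ij} = gamma(|i - j|),
                       (r_p)_i = gamma(i),   i,j = 1..p.
Substitute the sample gammas (Toeplitz matrix and right-hand side of size 1):
  Gamma_p = [[12.2715]]
  r_p     = [10.0749]
With p = 1 this is the single equation gamma(0) phi_1 = gamma(1):
  phi_hat_1 = gamma(1) / gamma(0) = 10.0749 / 12.2715 = 0.8210.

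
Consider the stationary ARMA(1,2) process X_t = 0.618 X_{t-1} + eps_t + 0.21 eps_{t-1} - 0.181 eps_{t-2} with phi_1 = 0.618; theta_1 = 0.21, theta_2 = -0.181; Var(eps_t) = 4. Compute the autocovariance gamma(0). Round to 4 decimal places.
\gamma(0) = 7.4501

Multiply the model equation by X_{t-k} and take expectations. With theta_0 = psi_0 = 1 and psi_j the MA(infinity) weights, this gives
  gamma(k) - sum_i phi_i gamma(k-i) = c_k,
  c_k = sigma^2 * sum_{j=k..q} theta_j psi_{j-k}   (c_k = 0 for k > q),
using gamma(-m) = gamma(m).
psi-weights needed (psi_j = theta_j + sum_i phi_i psi_{j-i}):
  psi_1 = theta_1 + phi_1 = 0.21 + (0.618) = 0.828
  psi_2 = theta_2 + phi_1 psi_1 = -0.181 + (0.618)(0.828) = 0.330704
Right-hand sides:
  c_0 = sigma^2 (1 + theta_1 psi_1 + theta_2 psi_2) = 4 * (1 + (0.21)(0.828) + (-0.181)(0.330704)) = 4 * 1.114023 = 4.45609
  c_1 = sigma^2 (theta_1 + theta_2 psi_1) = 4 * (0.21 + (-0.181)(0.828)) = 0.240528
  c_2 = sigma^2 theta_2 = 4 * (-0.181) = -0.724
Equations for k = 0 and k = 1 (AR order 1):
  gamma(0) = phi_1 gamma(1) + c_0
  gamma(1) = phi_1 gamma(0) + c_1
Substituting the second into the first: gamma(0) (1 - phi_1^2) = c_0 + phi_1 c_1, so
  gamma(0) = (c_0 + phi_1 c_1) / (1 - phi_1^2) = (4.45609 + (0.618)(0.240528)) / (1 - (0.618)^2) = 4.604737 / 0.618076 = 7.450114.
Therefore gamma(0) = 7.4501 (to 4 decimal places).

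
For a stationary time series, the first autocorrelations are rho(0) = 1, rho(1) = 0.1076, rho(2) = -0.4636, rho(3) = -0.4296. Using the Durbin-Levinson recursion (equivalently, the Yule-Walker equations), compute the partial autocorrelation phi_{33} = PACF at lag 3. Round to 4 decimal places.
\phi_{33} = -0.4000

The PACF at lag k is phi_{kk}, the last component of the solution
to the Yule-Walker system G_k phi = r_k where
  (G_k)_{ij} = rho(|i - j|), (r_k)_i = rho(i), i,j = 1..k.
Equivalently, Durbin-Levinson gives phi_{kk} iteratively:
  phi_{11} = rho(1)
  phi_{kk} = [rho(k) - sum_{j=1..k-1} phi_{k-1,j} rho(k-j)]
            / [1 - sum_{j=1..k-1} phi_{k-1,j} rho(j)],
  phi_{k,j} = phi_{k-1,j} - phi_{kk} phi_{k-1,k-j},  j = 1..k-1.
Step k = 1:
  phi_11 = rho(1) = 0.1076.
Step k = 2:
  phi_22 = [rho(2) - phi_11 rho(1)] / [1 - phi_11 rho(1)] = [-0.4636 - (0.1076)(0.1076)] / [1 - (0.1076)(0.1076)]
         = -0.47517776 / 0.98842224 = -0.480744.
  Update: phi_21 = phi_11 - phi_22 phi_11 = 0.1076 - (-0.480744)(0.1076) = 0.159328.
Step k = 3:
  phi_33 = [rho(3) - phi_21 rho(2) - phi_22 rho(1)] / [1 - phi_21 rho(1) - phi_22 rho(2)]
    numerator   = -0.4296 - (0.159328)(-0.4636) - (-0.480744)(0.1076) = -0.30400751
    denominator = 1 - (0.159328)(0.1076) - (-0.480744)(-0.4636) = 0.75998353
  phi_33 = -0.30400751 / 0.75998353 = -0.4.
Therefore phi_{33} = -0.4000.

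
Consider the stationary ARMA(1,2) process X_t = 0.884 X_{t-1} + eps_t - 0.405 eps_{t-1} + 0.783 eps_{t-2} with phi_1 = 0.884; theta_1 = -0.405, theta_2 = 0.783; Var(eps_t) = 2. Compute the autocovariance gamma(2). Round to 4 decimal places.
\gamma(2) = 13.8435

Multiply the model equation by X_{t-k} and take expectations. With theta_0 = psi_0 = 1 and psi_j the MA(infinity) weights, this gives
  gamma(k) - sum_i phi_i gamma(k-i) = c_k,
  c_k = sigma^2 * sum_{j=k..q} theta_j psi_{j-k}   (c_k = 0 for k > q),
using gamma(-m) = gamma(m).
psi-weights needed (psi_j = theta_j + sum_i phi_i psi_{j-i}):
  psi_1 = theta_1 + phi_1 = -0.405 + (0.884) = 0.479
  psi_2 = theta_2 + phi_1 psi_1 = 0.783 + (0.884)(0.479) = 1.206436
Right-hand sides:
  c_0 = sigma^2 (1 + theta_1 psi_1 + theta_2 psi_2) = 2 * (1 + (-0.405)(0.479) + (0.783)(1.206436)) = 2 * 1.750644 = 3.501289
  c_1 = sigma^2 (theta_1 + theta_2 psi_1) = 2 * (-0.405 + (0.783)(0.479)) = -0.059886
  c_2 = sigma^2 theta_2 = 2 * (0.783) = 1.566
Equations for k = 0 and k = 1 (AR order 1):
  gamma(0) = phi_1 gamma(1) + c_0
  gamma(1) = phi_1 gamma(0) + c_1
Substituting the second into the first: gamma(0) (1 - phi_1^2) = c_0 + phi_1 c_1, so
  gamma(0) = (c_0 + phi_1 c_1) / (1 - phi_1^2) = (3.501289 + (0.884)(-0.059886)) / (1 - (0.884)^2) = 3.44835 / 0.218544 = 15.778743.
  gamma(1) = phi_1 gamma(0) + c_1 = (0.884)(15.778743) + (-0.059886) = 13.888523.
For k = 2: gamma(2) = phi_1 gamma(1) + c_2
  = (0.884)(13.888523) + (1.566) = 13.843454.
Therefore gamma(2) = 13.8435 (to 4 decimal places).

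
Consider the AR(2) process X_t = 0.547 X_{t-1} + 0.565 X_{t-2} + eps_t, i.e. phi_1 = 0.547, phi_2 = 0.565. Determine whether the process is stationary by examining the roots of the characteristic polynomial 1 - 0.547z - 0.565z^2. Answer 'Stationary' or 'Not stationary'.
\text{Not stationary}

The AR(p) characteristic polynomial is P(z) = 1 - 0.547z - 0.565z^2.
Stationarity requires all roots to lie outside the unit circle, i.e. |z| > 1 for every root.
Set 1 + (-0.547) z + (-0.565) z^2 = 0, i.e. a z^2 + b z + c = 0 with a = -0.565, b = -0.547, c = 1.
Discriminant D = b^2 - 4ac = (-0.547)^2 - 4*(-0.565)*1 = 0.299209 - (-2.26) = 2.559209.
D >= 0, so the roots are real: z = (-b +/- sqrt(D)) / (2a) = (0.547 +/- 1.599753) / (-1.13).
  z_1 = (0.547 + 1.599753) / (-1.13) = -1.8998,   |z_1| = 1.8998.
  z_2 = (0.547 - 1.599753) / (-1.13) = 0.9316,   |z_2| = 0.9316.
Moduli of all roots: 1.8998, 0.9316.
All moduli strictly greater than 1? No.
Verdict: Not stationary.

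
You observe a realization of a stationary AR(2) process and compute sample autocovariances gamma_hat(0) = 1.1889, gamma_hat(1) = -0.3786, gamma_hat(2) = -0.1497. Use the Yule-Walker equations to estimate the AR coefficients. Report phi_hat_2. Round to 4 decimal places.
\hat\phi_{2} = -0.2530

The Yule-Walker equations for an AR(p) process read, in matrix form,
  Gamma_p phi = r_p,   with   (Gamma_p)_{ij} = gamma(|i - j|),
                       (r_p)_i = gamma(i),   i,j = 1..p.
Substitute the sample gammas (Toeplitz matrix and right-hand side of size 2):
  Gamma_p = [[1.1889, -0.3786], [-0.3786, 1.1889]]
  r_p     = [-0.3786, -0.1497]
Written out:
  1.1889 phi_1 - 0.3786 phi_2 = -0.3786
  -0.3786 phi_1 + 1.1889 phi_2 = -0.1497
Solve by Cramer's rule:
  det = gamma(0)^2 - gamma(1)^2 = (1.1889)^2 - (-0.3786)^2 = 1.41348321 - 0.14333796 = 1.27014525
  phi_hat_1 = [gamma(1) gamma(0) - gamma(1) gamma(2)] / det = [(-0.3786)(1.1889) - (-0.3786)(-0.1497)] / 1.27014525 = -0.50679396 / 1.27014525 = -0.399
  phi_hat_2 = [gamma(0) gamma(2) - gamma(1)^2] / det = [(1.1889)(-0.1497) - (-0.3786)^2] / 1.27014525 = -0.32131629 / 1.27014525 = -0.253
So phi_hat = [-0.3990, -0.2530].
Therefore phi_hat_2 = -0.2530.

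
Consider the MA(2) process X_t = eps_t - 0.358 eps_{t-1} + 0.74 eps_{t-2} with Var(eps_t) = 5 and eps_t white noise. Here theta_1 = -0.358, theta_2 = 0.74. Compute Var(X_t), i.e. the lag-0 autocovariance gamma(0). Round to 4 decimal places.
\gamma(0) = 8.3788

For an MA(q) process X_t = eps_t + sum_i theta_i eps_{t-i} with
Var(eps_t) = sigma^2, the variance is
  gamma(0) = sigma^2 * (1 + sum_i theta_i^2).
  sum_i theta_i^2 = (-0.358)^2 + (0.74)^2 = 0.128164 + 0.5476 = 0.675764.
  gamma(0) = 5 * (1 + 0.675764) = 5 * 1.675764 = 8.37882, which rounds to 8.3788.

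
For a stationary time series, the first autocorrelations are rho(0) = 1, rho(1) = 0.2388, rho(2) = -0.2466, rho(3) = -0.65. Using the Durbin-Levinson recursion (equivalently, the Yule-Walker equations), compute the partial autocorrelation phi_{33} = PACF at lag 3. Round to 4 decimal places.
\phi_{33} = -0.5860

The PACF at lag k is phi_{kk}, the last component of the solution
to the Yule-Walker system G_k phi = r_k where
  (G_k)_{ij} = rho(|i - j|), (r_k)_i = rho(i), i,j = 1..k.
Equivalently, Durbin-Levinson gives phi_{kk} iteratively:
  phi_{11} = rho(1)
  phi_{kk} = [rho(k) - sum_{j=1..k-1} phi_{k-1,j} rho(k-j)]
            / [1 - sum_{j=1..k-1} phi_{k-1,j} rho(j)],
  phi_{k,j} = phi_{k-1,j} - phi_{kk} phi_{k-1,k-j},  j = 1..k-1.
Step k = 1:
  phi_11 = rho(1) = 0.2388.
Step k = 2:
  phi_22 = [rho(2) - phi_11 rho(1)] / [1 - phi_11 rho(1)] = [-0.2466 - (0.2388)(0.2388)] / [1 - (0.2388)(0.2388)]
         = -0.30362544 / 0.94297456 = -0.321987.
  Update: phi_21 = phi_11 - phi_22 phi_11 = 0.2388 - (-0.321987)(0.2388) = 0.31569.
Step k = 3:
  phi_33 = [rho(3) - phi_21 rho(2) - phi_22 rho(1)] / [1 - phi_21 rho(1) - phi_22 rho(2)]
    numerator   = -0.65 - (0.31569)(-0.2466) - (-0.321987)(0.2388) = -0.49526026
    denominator = 1 - (0.31569)(0.2388) - (-0.321987)(-0.2466) = 0.84521115
  phi_33 = -0.49526026 / 0.84521115 = -0.586.
Therefore phi_{33} = -0.5860.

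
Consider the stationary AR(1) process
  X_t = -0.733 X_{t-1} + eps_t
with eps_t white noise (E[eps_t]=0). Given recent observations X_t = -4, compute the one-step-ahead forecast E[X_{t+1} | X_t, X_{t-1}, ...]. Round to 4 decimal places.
E[X_{t+1} \mid \mathcal F_t] = 2.9320

For an AR(p) model X_t = c + sum_i phi_i X_{t-i} + eps_t, the
one-step-ahead conditional mean is
  E[X_{t+1} | X_t, ...] = c + sum_i phi_i X_{t+1-i}.
Substitute known values:
  E[X_{t+1} | ...] = (-0.733) * (-4)
                   = 2.9320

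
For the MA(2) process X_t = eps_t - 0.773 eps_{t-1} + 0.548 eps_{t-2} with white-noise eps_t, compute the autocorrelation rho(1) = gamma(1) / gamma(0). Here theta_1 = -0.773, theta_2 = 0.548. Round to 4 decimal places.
\rho(1) = -0.6305

For an MA(q) process with theta_0 = 1, the autocovariance is
  gamma(k) = sigma^2 * sum_{i=0..q-k} theta_i * theta_{i+k},
and rho(k) = gamma(k) / gamma(0). Sigma^2 cancels.
  numerator   = (1)*(-0.773) + (-0.773)*(0.548) = -1.196604.
  denominator = (1)^2 + (-0.773)^2 + (0.548)^2 = 1.897833.
  rho(1) = -1.196604 / 1.897833 = -0.6305.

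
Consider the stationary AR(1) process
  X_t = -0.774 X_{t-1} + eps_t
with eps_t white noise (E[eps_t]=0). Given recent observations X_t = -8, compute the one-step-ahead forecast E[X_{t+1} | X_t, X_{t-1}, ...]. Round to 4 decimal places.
E[X_{t+1} \mid \mathcal F_t] = 6.1920

For an AR(p) model X_t = c + sum_i phi_i X_{t-i} + eps_t, the
one-step-ahead conditional mean is
  E[X_{t+1} | X_t, ...] = c + sum_i phi_i X_{t+1-i}.
Substitute known values:
  E[X_{t+1} | ...] = (-0.774) * (-8)
                   = 6.1920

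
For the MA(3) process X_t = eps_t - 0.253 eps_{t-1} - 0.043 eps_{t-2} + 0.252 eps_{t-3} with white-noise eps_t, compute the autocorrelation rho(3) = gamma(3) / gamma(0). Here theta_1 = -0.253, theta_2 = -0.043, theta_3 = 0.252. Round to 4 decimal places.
\rho(3) = 0.2231

For an MA(q) process with theta_0 = 1, the autocovariance is
  gamma(k) = sigma^2 * sum_{i=0..q-k} theta_i * theta_{i+k},
and rho(k) = gamma(k) / gamma(0). Sigma^2 cancels.
  numerator   = (1)*(0.252) = 0.252.
  denominator = (1)^2 + (-0.253)^2 + (-0.043)^2 + (0.252)^2 = 1.129362.
  rho(3) = 0.252 / 1.129362 = 0.2231.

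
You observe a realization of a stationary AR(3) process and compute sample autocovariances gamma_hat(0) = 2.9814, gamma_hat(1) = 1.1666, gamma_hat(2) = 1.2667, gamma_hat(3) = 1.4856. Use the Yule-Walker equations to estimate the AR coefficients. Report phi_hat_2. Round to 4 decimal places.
\hat\phi_{2} = 0.2300

The Yule-Walker equations for an AR(p) process read, in matrix form,
  Gamma_p phi = r_p,   with   (Gamma_p)_{ij} = gamma(|i - j|),
                       (r_p)_i = gamma(i),   i,j = 1..p.
Substitute the sample gammas (Toeplitz matrix and right-hand side of size 3):
  Gamma_p = [[2.9814, 1.1666, 1.2667], [1.1666, 2.9814, 1.1666], [1.2667, 1.1666, 2.9814]]
  r_p     = [1.1666, 1.2667, 1.4856]
Written out (R1..R3):
  (R1) 2.9814 phi_1 + 1.1666 phi_2 + 1.2667 phi_3 = 1.1666
  (R2) 1.1666 phi_1 + 2.9814 phi_2 + 1.1666 phi_3 = 1.2667
  (R3) 1.2667 phi_1 + 1.1666 phi_2 + 2.9814 phi_3 = 1.4856
Gaussian elimination:
  R2 <- R2 - (1.1666/2.9814) R1 = R2 - (0.391293) R1:  2.524918 phi_2 + 0.67095 phi_3 = 0.810218
  R3 <- R3 - (1.2667/2.9814) R1 = R3 - (0.424868) R1:  0.67095 phi_2 + 2.44322 phi_3 = 0.98995
  R3 <- R3 - (0.67095/2.524918) R2 = R3 - (0.265731) R2:  2.264928 phi_3 = 0.774649
Back-substitution:
  phi_hat_3 = 0.774649 / 2.264928 = 0.342019
  phi_hat_2 = (0.810218 - (0.67095)(0.342019)) / 2.524918 = 0.230004
  phi_hat_1 = (1.1666 - (1.1666)(0.230004) - (1.2667)(0.342019)) / 2.9814 = 0.155981
So phi_hat = [0.1560, 0.2300, 0.3420].
Therefore phi_hat_2 = 0.2300.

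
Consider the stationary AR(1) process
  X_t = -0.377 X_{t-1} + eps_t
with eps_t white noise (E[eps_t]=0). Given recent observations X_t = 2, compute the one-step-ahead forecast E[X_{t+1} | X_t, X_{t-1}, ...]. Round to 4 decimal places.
E[X_{t+1} \mid \mathcal F_t] = -0.7540

For an AR(p) model X_t = c + sum_i phi_i X_{t-i} + eps_t, the
one-step-ahead conditional mean is
  E[X_{t+1} | X_t, ...] = c + sum_i phi_i X_{t+1-i}.
Substitute known values:
  E[X_{t+1} | ...] = (-0.377) * (2)
                   = -0.7540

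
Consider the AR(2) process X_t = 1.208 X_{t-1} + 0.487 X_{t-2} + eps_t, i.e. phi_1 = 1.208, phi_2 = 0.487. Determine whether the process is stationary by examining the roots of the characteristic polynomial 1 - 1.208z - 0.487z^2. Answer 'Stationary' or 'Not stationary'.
\text{Not stationary}

The AR(p) characteristic polynomial is P(z) = 1 - 1.208z - 0.487z^2.
Stationarity requires all roots to lie outside the unit circle, i.e. |z| > 1 for every root.
Set 1 + (-1.208) z + (-0.487) z^2 = 0, i.e. a z^2 + b z + c = 0 with a = -0.487, b = -1.208, c = 1.
Discriminant D = b^2 - 4ac = (-1.208)^2 - 4*(-0.487)*1 = 1.459264 - (-1.948) = 3.407264.
D >= 0, so the roots are real: z = (-b +/- sqrt(D)) / (2a) = (1.208 +/- 1.845878) / (-0.974).
  z_1 = (1.208 + 1.845878) / (-0.974) = -3.1354,   |z_1| = 3.1354.
  z_2 = (1.208 - 1.845878) / (-0.974) = 0.6549,   |z_2| = 0.6549.
Moduli of all roots: 3.1354, 0.6549.
All moduli strictly greater than 1? No.
Verdict: Not stationary.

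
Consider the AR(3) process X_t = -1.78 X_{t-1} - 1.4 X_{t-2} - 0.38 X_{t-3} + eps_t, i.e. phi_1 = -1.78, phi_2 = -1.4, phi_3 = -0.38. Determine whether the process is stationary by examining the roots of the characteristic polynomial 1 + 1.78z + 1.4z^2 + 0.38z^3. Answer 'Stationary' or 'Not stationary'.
\text{Stationary}

The AR(p) characteristic polynomial is P(z) = 1 + 1.78z + 1.4z^2 + 0.38z^3.
Stationarity requires all roots to lie outside the unit circle, i.e. |z| > 1 for every root.
Degree 3: look for a simple real root z0 first, then factor out (1 - z/z0) and solve the remaining quadratic.
Testing z0 = -2: P(-2) = 1 + (1.78)(-2) + (1.4)(-2)^2 + (0.38)(-2)^3
  = 1 + (-3.56) + (5.6) + (-3.04) = 0.  So z_0 = -2 is a root, |z_0| = 2.
Divide out the factor (1 + 0.5 z) = (1 - z/z0) (since 1/z0 = -0.5):
  P(z) = (1 + 0.5 z)(1 + (1.28) z + (0.76) z^2)
  [check: z-coef 1.28 - (-0.5) = 1.78; z^2-coef 0.76 - (-0.5)(1.28) = 1.4; z^3-coef -(-0.5)(0.76) = 0.38.]
Remaining roots from the quadratic factor 1 + (1.28) z + (0.76) z^2:
  Set 1 + (1.28) z + (0.76) z^2 = 0, i.e. a z^2 + b z + c = 0 with a = 0.76, b = 1.28, c = 1.
  Discriminant D = b^2 - 4ac = (1.28)^2 - 4*(0.76)*1 = 1.6384 - (3.04) = -1.4016.
  D < 0, so the roots are the complex-conjugate pair z = (-b +/- i sqrt(-D)) / (2a) = -0.8421 +/- 0.7789i.
  For a conjugate pair |z|^2 = z * conj(z) = (product of roots) = c/a = 1/(0.76) = 1.315789, so |z| = sqrt(1.315789) = 1.1471 for both roots.
Moduli of all roots: 2.0000, 1.1471, 1.1471.
All moduli strictly greater than 1? Yes.
Verdict: Stationary.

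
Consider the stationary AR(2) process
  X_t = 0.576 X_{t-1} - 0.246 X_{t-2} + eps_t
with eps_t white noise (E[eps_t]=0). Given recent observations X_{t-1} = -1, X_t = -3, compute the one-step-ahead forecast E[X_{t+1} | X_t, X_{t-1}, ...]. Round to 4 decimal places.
E[X_{t+1} \mid \mathcal F_t] = -1.4820

For an AR(p) model X_t = c + sum_i phi_i X_{t-i} + eps_t, the
one-step-ahead conditional mean is
  E[X_{t+1} | X_t, ...] = c + sum_i phi_i X_{t+1-i}.
Substitute known values:
  E[X_{t+1} | ...] = (0.576) * (-3) + (-0.246) * (-1)
                   = -1.4820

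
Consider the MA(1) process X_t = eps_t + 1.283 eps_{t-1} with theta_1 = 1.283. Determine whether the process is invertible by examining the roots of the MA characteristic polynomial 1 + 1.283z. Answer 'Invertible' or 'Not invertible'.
\text{Not invertible}

The MA(q) characteristic polynomial is P(z) = 1 + 1.283z.
Invertibility requires all roots to lie outside the unit circle, i.e. |z| > 1 for every root.
This is linear in z: 1 + (1.283) z = 0  =>  z = -1/(1.283) = -0.779423,  |z| = 0.779423.
Moduli of all roots: 0.7794.
All moduli strictly greater than 1? No.
Verdict: Not invertible.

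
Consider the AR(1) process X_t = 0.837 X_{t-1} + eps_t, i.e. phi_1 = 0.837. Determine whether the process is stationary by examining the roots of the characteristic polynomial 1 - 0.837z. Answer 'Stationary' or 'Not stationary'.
\text{Stationary}

The AR(p) characteristic polynomial is P(z) = 1 - 0.837z.
Stationarity requires all roots to lie outside the unit circle, i.e. |z| > 1 for every root.
This is linear in z: 1 + (-0.837) z = 0  =>  z = -1/(-0.837) = 1.194743,  |z| = 1.194743.
Moduli of all roots: 1.1947.
All moduli strictly greater than 1? Yes.
Verdict: Stationary.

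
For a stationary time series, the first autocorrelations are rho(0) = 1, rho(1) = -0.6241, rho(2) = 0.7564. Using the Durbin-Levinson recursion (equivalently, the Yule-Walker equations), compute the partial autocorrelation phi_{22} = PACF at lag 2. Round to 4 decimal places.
\phi_{22} = 0.6010

The PACF at lag k is phi_{kk}, the last component of the solution
to the Yule-Walker system G_k phi = r_k where
  (G_k)_{ij} = rho(|i - j|), (r_k)_i = rho(i), i,j = 1..k.
Equivalently, Durbin-Levinson gives phi_{kk} iteratively:
  phi_{11} = rho(1)
  phi_{kk} = [rho(k) - sum_{j=1..k-1} phi_{k-1,j} rho(k-j)]
            / [1 - sum_{j=1..k-1} phi_{k-1,j} rho(j)],
  phi_{k,j} = phi_{k-1,j} - phi_{kk} phi_{k-1,k-j},  j = 1..k-1.
Step k = 1:
  phi_11 = rho(1) = -0.6241.
Step k = 2:
  phi_22 = [rho(2) - phi_11 rho(1)] / [1 - phi_11 rho(1)] = [0.7564 - (-0.6241)(-0.6241)] / [1 - (-0.6241)(-0.6241)]
         = 0.36689919 / 0.61049919 = 0.601.
Therefore phi_{22} = 0.6010.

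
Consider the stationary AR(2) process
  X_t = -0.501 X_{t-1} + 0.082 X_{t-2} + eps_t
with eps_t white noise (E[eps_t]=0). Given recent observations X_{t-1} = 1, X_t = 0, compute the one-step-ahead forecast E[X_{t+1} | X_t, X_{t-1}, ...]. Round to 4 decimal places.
E[X_{t+1} \mid \mathcal F_t] = 0.0820

For an AR(p) model X_t = c + sum_i phi_i X_{t-i} + eps_t, the
one-step-ahead conditional mean is
  E[X_{t+1} | X_t, ...] = c + sum_i phi_i X_{t+1-i}.
Substitute known values:
  E[X_{t+1} | ...] = (-0.501) * (0) + (0.082) * (1)
                   = 0.0820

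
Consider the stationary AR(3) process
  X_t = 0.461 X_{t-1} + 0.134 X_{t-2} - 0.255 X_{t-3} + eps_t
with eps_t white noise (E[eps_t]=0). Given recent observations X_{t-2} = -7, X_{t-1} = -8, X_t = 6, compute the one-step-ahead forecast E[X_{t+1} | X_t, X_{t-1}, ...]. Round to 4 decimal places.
E[X_{t+1} \mid \mathcal F_t] = 3.4790

For an AR(p) model X_t = c + sum_i phi_i X_{t-i} + eps_t, the
one-step-ahead conditional mean is
  E[X_{t+1} | X_t, ...] = c + sum_i phi_i X_{t+1-i}.
Substitute known values:
  E[X_{t+1} | ...] = (0.461) * (6) + (0.134) * (-8) + (-0.255) * (-7)
                   = 3.4790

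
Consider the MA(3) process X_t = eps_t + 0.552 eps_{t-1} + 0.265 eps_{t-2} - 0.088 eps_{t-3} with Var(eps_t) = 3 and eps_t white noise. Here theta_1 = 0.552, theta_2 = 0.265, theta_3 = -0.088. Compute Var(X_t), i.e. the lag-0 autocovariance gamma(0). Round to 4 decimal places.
\gamma(0) = 4.1480

For an MA(q) process X_t = eps_t + sum_i theta_i eps_{t-i} with
Var(eps_t) = sigma^2, the variance is
  gamma(0) = sigma^2 * (1 + sum_i theta_i^2).
  sum_i theta_i^2 = (0.552)^2 + (0.265)^2 + (-0.088)^2 = 0.304704 + 0.070225 + 0.007744 = 0.382673.
  gamma(0) = 3 * (1 + 0.382673) = 3 * 1.382673 = 4.148019, which rounds to 4.1480.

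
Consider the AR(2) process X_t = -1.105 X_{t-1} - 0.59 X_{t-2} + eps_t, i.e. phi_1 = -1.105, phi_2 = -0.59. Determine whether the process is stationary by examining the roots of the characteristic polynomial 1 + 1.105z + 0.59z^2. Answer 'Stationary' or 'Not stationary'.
\text{Stationary}

The AR(p) characteristic polynomial is P(z) = 1 + 1.105z + 0.59z^2.
Stationarity requires all roots to lie outside the unit circle, i.e. |z| > 1 for every root.
Set 1 + (1.105) z + (0.59) z^2 = 0, i.e. a z^2 + b z + c = 0 with a = 0.59, b = 1.105, c = 1.
Discriminant D = b^2 - 4ac = (1.105)^2 - 4*(0.59)*1 = 1.221025 - (2.36) = -1.138975.
D < 0, so the roots are the complex-conjugate pair z = (-b +/- i sqrt(-D)) / (2a) = -0.9364 +/- 0.9044i.
For a conjugate pair |z|^2 = z * conj(z) = (product of roots) = c/a = 1/(0.59) = 1.694915, so |z| = sqrt(1.694915) = 1.3019 for both roots.
Moduli of all roots: 1.3019, 1.3019.
All moduli strictly greater than 1? Yes.
Verdict: Stationary.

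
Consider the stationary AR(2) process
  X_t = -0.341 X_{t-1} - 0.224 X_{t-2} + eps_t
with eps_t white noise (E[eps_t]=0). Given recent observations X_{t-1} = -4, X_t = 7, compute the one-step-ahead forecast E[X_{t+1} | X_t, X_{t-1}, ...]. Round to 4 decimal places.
E[X_{t+1} \mid \mathcal F_t] = -1.4910

For an AR(p) model X_t = c + sum_i phi_i X_{t-i} + eps_t, the
one-step-ahead conditional mean is
  E[X_{t+1} | X_t, ...] = c + sum_i phi_i X_{t+1-i}.
Substitute known values:
  E[X_{t+1} | ...] = (-0.341) * (7) + (-0.224) * (-4)
                   = -1.4910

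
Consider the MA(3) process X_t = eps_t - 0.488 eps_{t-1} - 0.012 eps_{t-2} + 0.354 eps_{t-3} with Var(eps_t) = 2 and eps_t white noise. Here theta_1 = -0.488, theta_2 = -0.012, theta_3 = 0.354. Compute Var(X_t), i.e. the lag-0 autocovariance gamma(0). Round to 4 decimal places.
\gamma(0) = 2.7272

For an MA(q) process X_t = eps_t + sum_i theta_i eps_{t-i} with
Var(eps_t) = sigma^2, the variance is
  gamma(0) = sigma^2 * (1 + sum_i theta_i^2).
  sum_i theta_i^2 = (-0.488)^2 + (-0.012)^2 + (0.354)^2 = 0.238144 + 0.000144 + 0.125316 = 0.363604.
  gamma(0) = 2 * (1 + 0.363604) = 2 * 1.363604 = 2.727208, which rounds to 2.7272.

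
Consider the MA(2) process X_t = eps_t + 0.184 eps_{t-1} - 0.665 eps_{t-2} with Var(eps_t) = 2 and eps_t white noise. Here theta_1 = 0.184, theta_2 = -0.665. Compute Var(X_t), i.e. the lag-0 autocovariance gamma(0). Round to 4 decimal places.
\gamma(0) = 2.9522

For an MA(q) process X_t = eps_t + sum_i theta_i eps_{t-i} with
Var(eps_t) = sigma^2, the variance is
  gamma(0) = sigma^2 * (1 + sum_i theta_i^2).
  sum_i theta_i^2 = (0.184)^2 + (-0.665)^2 = 0.033856 + 0.442225 = 0.476081.
  gamma(0) = 2 * (1 + 0.476081) = 2 * 1.476081 = 2.952162, which rounds to 2.9522.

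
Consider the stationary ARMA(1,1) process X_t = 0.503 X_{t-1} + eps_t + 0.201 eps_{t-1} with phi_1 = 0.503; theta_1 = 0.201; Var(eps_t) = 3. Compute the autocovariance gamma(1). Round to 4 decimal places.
\gamma(1) = 3.1132

Multiply the model equation by X_{t-k} and take expectations. With theta_0 = psi_0 = 1 and psi_j the MA(infinity) weights, this gives
  gamma(k) - sum_i phi_i gamma(k-i) = c_k,
  c_k = sigma^2 * sum_{j=k..q} theta_j psi_{j-k}   (c_k = 0 for k > q),
using gamma(-m) = gamma(m).
psi-weights needed (psi_j = theta_j + sum_i phi_i psi_{j-i}):
  psi_1 = theta_1 + phi_1 = 0.201 + (0.503) = 0.704
Right-hand sides:
  c_0 = sigma^2 (1 + theta_1 psi_1) = 3 * (1 + (0.201)(0.704)) = 3 * 1.141504 = 3.424512
  c_1 = sigma^2 theta_1 = 3 * (0.201) = 0.603
  c_2 = 0
Equations for k = 0 and k = 1 (AR order 1):
  gamma(0) = phi_1 gamma(1) + c_0
  gamma(1) = phi_1 gamma(0) + c_1
Substituting the second into the first: gamma(0) (1 - phi_1^2) = c_0 + phi_1 c_1, so
  gamma(0) = (c_0 + phi_1 c_1) / (1 - phi_1^2) = (3.424512 + (0.503)(0.603)) / (1 - (0.503)^2) = 3.727821 / 0.746991 = 4.99045.
  gamma(1) = phi_1 gamma(0) + c_1 = (0.503)(4.99045) + (0.603) = 3.113196.
Therefore gamma(1) = 3.1132 (to 4 decimal places).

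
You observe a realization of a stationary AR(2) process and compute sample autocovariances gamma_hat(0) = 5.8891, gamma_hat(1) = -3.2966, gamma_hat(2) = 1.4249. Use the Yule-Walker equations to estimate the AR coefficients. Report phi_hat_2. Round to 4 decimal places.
\hat\phi_{2} = -0.1040

The Yule-Walker equations for an AR(p) process read, in matrix form,
  Gamma_p phi = r_p,   with   (Gamma_p)_{ij} = gamma(|i - j|),
                       (r_p)_i = gamma(i),   i,j = 1..p.
Substitute the sample gammas (Toeplitz matrix and right-hand side of size 2):
  Gamma_p = [[5.8891, -3.2966], [-3.2966, 5.8891]]
  r_p     = [-3.2966, 1.4249]
Written out:
  5.8891 phi_1 - 3.2966 phi_2 = -3.2966
  -3.2966 phi_1 + 5.8891 phi_2 = 1.4249
Solve by Cramer's rule:
  det = gamma(0)^2 - gamma(1)^2 = (5.8891)^2 - (-3.2966)^2 = 34.68149881 - 10.86757156 = 23.81392725
  phi_hat_1 = [gamma(1) gamma(0) - gamma(1) gamma(2)] / det = [(-3.2966)(5.8891) - (-3.2966)(1.4249)] / 23.81392725 = -14.71668172 / 23.81392725 = -0.618
  phi_hat_2 = [gamma(0) gamma(2) - gamma(1)^2] / det = [(5.8891)(1.4249) - (-3.2966)^2] / 23.81392725 = -2.47619297 / 23.81392725 = -0.104
So phi_hat = [-0.6180, -0.1040].
Therefore phi_hat_2 = -0.1040.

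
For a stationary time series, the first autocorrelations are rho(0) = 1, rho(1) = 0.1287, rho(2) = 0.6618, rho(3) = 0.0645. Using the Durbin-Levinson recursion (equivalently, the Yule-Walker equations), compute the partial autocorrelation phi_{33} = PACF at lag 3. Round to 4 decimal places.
\phi_{33} = -0.0879

The PACF at lag k is phi_{kk}, the last component of the solution
to the Yule-Walker system G_k phi = r_k where
  (G_k)_{ij} = rho(|i - j|), (r_k)_i = rho(i), i,j = 1..k.
Equivalently, Durbin-Levinson gives phi_{kk} iteratively:
  phi_{11} = rho(1)
  phi_{kk} = [rho(k) - sum_{j=1..k-1} phi_{k-1,j} rho(k-j)]
            / [1 - sum_{j=1..k-1} phi_{k-1,j} rho(j)],
  phi_{k,j} = phi_{k-1,j} - phi_{kk} phi_{k-1,k-j},  j = 1..k-1.
Step k = 1:
  phi_11 = rho(1) = 0.1287.
Step k = 2:
  phi_22 = [rho(2) - phi_11 rho(1)] / [1 - phi_11 rho(1)] = [0.6618 - (0.1287)(0.1287)] / [1 - (0.1287)(0.1287)]
         = 0.64523631 / 0.98343631 = 0.656104.
  Update: phi_21 = phi_11 - phi_22 phi_11 = 0.1287 - (0.656104)(0.1287) = 0.044259.
Step k = 3:
  phi_33 = [rho(3) - phi_21 rho(2) - phi_22 rho(1)] / [1 - phi_21 rho(1) - phi_22 rho(2)]
    numerator   = 0.0645 - (0.044259)(0.6618) - (0.656104)(0.1287) = -0.04923146
    denominator = 1 - (0.044259)(0.1287) - (0.656104)(0.6618) = 0.56009431
  phi_33 = -0.04923146 / 0.56009431 = -0.0879.
Therefore phi_{33} = -0.0879.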